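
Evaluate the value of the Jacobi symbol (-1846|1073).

(-1846|1073)
  = (1846|1073)    [1073 ≡ 1 mod 4 ⇒ (-1|1073) = +1]
  = (773|1073)    [1846 ≡ 773 mod 1073]
  = (1073|773)    [QR: 773 ≡ 1 mod 4, sign kept]
  = (300|773)    [1073 ≡ 300 mod 773]
  = (75|773)    [773 ≡ 5 mod 8 ⇒ (2|773)^2 = +1]
  = (773|75)    [QR: 773 ≡ 1 mod 4, sign kept]
  = (23|75)    [773 ≡ 23 mod 75]
  = -(75|23)    [QR: both ≡ 3 mod 4, sign flips]
  = -(6|23)    [75 ≡ 6 mod 23]
  = -(3|23)    [23 ≡ 7 mod 8 ⇒ (2|23) = +1]
  = (23|3)    [QR: both ≡ 3 mod 4, sign flips]
  = (2|3)    [23 ≡ 2 mod 3]
  = -(1|3)    [3 ≡ 3 mod 8 ⇒ (2|3) = -1]
  = -1    [(1|3) = 1]

-1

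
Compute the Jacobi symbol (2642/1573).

Reduce the numerator: 2642 ≡ 1069 (mod 1573), so (2642/1573) = (1069/1573).
1069 ≡ 1 (mod 4), so quadratic reciprocity gives (1069/1573) = (1573/1069). Reduce: 1573 ≡ 504 (mod 1069). Now have (504/1069).
Factor out 2: 504 = 2^3·63. Since 1069 ≡ 5 (mod 8), (2/1069) = -1, and (2/1069)^3 = -1. Now have -(63/1069).
1069 ≡ 1 (mod 4), so quadratic reciprocity gives (63/1069) = (1069/63). Reduce: 1069 ≡ 61 (mod 63). Now have -(61/63).
61 ≡ 1 (mod 4), so quadratic reciprocity gives (61/63) = (63/61). Reduce: 63 ≡ 2 (mod 61). Now have -(2/61).
Factor out 2: 2 = 2. Since 61 ≡ 5 (mod 8), (2/61) = -1. Now have (1/61).
(1/61) = 1. Collecting the sign factors: 1.

1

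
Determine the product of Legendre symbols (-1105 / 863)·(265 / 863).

1

By multiplicativity, (-1105·265 / 863) = (-1105 / 863)·(265 / 863).
First factor (-1105 / 863):
Reduce the numerator: -1105 ≡ 621 (mod 863), so (-1105 / 863) = (621 / 863).
621 ≡ 1 (mod 4), so quadratic reciprocity gives (621 / 863) = (863 / 621). Reduce: 863 ≡ 242 (mod 621). Now have (242 / 621).
Factor out 2: 242 = 2·121. Since 621 ≡ 5 (mod 8), (2 / 621) = -1. Now have -(121 / 621).
121 ≡ 1 (mod 4), so quadratic reciprocity gives (121 / 621) = (621 / 121). Reduce: 621 ≡ 16 (mod 121). Now have -(16 / 121).
Factor out 2: 16 = 2^4. Since 121 ≡ 1 (mod 8), (2 / 121) = +1, and (2 / 121)^4 = +1. Now have -(1 / 121).
(1 / 121) = 1. Collecting the sign factors: -1.
Second factor (265 / 863):
265 ≡ 1 (mod 4), so quadratic reciprocity gives (265 / 863) = (863 / 265). Reduce: 863 ≡ 68 (mod 265). Now have (68 / 265).
Factor out 2: 68 = 2^2·17. Since 265 ≡ 1 (mod 8), (2 / 265) = +1, and (2 / 265)^2 = +1. Now have (17 / 265).
17 ≡ 1 (mod 4), so quadratic reciprocity gives (17 / 265) = (265 / 17). Reduce: 265 ≡ 10 (mod 17). Now have (10 / 17).
Factor out 2: 10 = 2·5. Since 17 ≡ 1 (mod 8), (2 / 17) = +1. Now have (5 / 17).
5 ≡ 1 (mod 4), so quadratic reciprocity gives (5 / 17) = (17 / 5). Reduce: 17 ≡ 2 (mod 5). Now have (2 / 5).
Factor out 2: 2 = 2. Since 5 ≡ 5 (mod 8), (2 / 5) = -1. Now have -(1 / 5).
(1 / 5) = 1. Collecting the sign factors: -1.
Product: (-1)·(-1) = 1.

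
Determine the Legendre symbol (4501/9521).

-1

(4501/9521)
  = (9521/4501)    [QR: 4501 ≡ 1 mod 4, sign kept]
  = (519/4501)    [9521 ≡ 519 mod 4501]
  = (4501/519)    [QR: 4501 ≡ 1 mod 4, sign kept]
  = (349/519)    [4501 ≡ 349 mod 519]
  = (519/349)    [QR: 349 ≡ 1 mod 4, sign kept]
  = (170/349)    [519 ≡ 170 mod 349]
  = -(85/349)    [349 ≡ 5 mod 8 ⇒ (2/349) = -1]
  = -(349/85)    [QR: 85 ≡ 1 mod 4, sign kept]
  = -(9/85)    [349 ≡ 9 mod 85]
  = -(85/9)    [QR: 9 ≡ 1 mod 4, sign kept]
  = -(4/9)    [85 ≡ 4 mod 9]
  = -(1/9)    [9 ≡ 1 mod 8 ⇒ (2/9)^2 = +1]
  = -1    [(1/9) = 1]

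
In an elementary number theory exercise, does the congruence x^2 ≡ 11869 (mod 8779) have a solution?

yes

(11869/8779)
  = (3090/8779)    [11869 ≡ 3090 mod 8779]
  = -(1545/8779)    [8779 ≡ 3 mod 8 ⇒ (2/8779) = -1]
  = -(8779/1545)    [QR: 1545 ≡ 1 mod 4, sign kept]
  = -(1054/1545)    [8779 ≡ 1054 mod 1545]
  = -(527/1545)    [1545 ≡ 1 mod 8 ⇒ (2/1545) = +1]
  = -(1545/527)    [QR: 1545 ≡ 1 mod 4, sign kept]
  = -(491/527)    [1545 ≡ 491 mod 527]
  = (527/491)    [QR: both ≡ 3 mod 4, sign flips]
  = (36/491)    [527 ≡ 36 mod 491]
  = (9/491)    [491 ≡ 3 mod 8 ⇒ (2/491)^2 = +1]
  = (491/9)    [QR: 9 ≡ 1 mod 4, sign kept]
  = (5/9)    [491 ≡ 5 mod 9]
  = (9/5)    [QR: 5 ≡ 1 mod 4, sign kept]
  = (4/5)    [9 ≡ 4 mod 5]
  = (1/5)    [5 ≡ 5 mod 8 ⇒ (2/5)^2 = +1]
  = 1    [(1/5) = 1]
The Legendre symbol is 1, so x^2 ≡ 11869 (mod 8779) has solution.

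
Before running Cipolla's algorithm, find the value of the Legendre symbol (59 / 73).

-1

73 ≡ 1 (mod 4), so quadratic reciprocity gives (59 / 73) = (73 / 59). Reduce: 73 ≡ 14 (mod 59). Now have (14 / 59).
Factor out 2: 14 = 2·7. Since 59 ≡ 3 (mod 8), (2 / 59) = -1. Now have -(7 / 59).
Both 7 ≡ 3 and 59 ≡ 3 (mod 4), so reciprocity gives (7 / 59) = -(59 / 7). Reduce: 59 ≡ 3 (mod 7). Now have (3 / 7).
Both 3 ≡ 3 and 7 ≡ 3 (mod 4), so reciprocity gives (3 / 7) = -(7 / 3). Reduce: 7 ≡ 1 (mod 3). Now have -(1 / 3).
(1 / 3) = 1. Collecting the sign factors: -1.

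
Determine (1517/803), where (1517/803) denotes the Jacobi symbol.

-1

Reduce the numerator: 1517 ≡ 714 (mod 803), so (1517/803) = (714/803).
Factor out 2: 714 = 2·357. Since 803 ≡ 3 (mod 8), (2/803) = -1. Now have -(357/803).
357 ≡ 1 (mod 4), so quadratic reciprocity gives (357/803) = (803/357). Reduce: 803 ≡ 89 (mod 357). Now have -(89/357).
89 ≡ 1 (mod 4), so quadratic reciprocity gives (89/357) = (357/89). Reduce: 357 ≡ 1 (mod 89). Now have -(1/89).
(1/89) = 1. Collecting the sign factors: -1.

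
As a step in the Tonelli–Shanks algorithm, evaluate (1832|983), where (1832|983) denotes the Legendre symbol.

(1832|983)
  = (849|983)    [1832 ≡ 849 mod 983]
  = (983|849)    [QR: 849 ≡ 1 mod 4, sign kept]
  = (134|849)    [983 ≡ 134 mod 849]
  = (67|849)    [849 ≡ 1 mod 8 ⇒ (2|849) = +1]
  = (849|67)    [QR: 849 ≡ 1 mod 4, sign kept]
  = (45|67)    [849 ≡ 45 mod 67]
  = (67|45)    [QR: 45 ≡ 1 mod 4, sign kept]
  = (22|45)    [67 ≡ 22 mod 45]
  = -(11|45)    [45 ≡ 5 mod 8 ⇒ (2|45) = -1]
  = -(45|11)    [QR: 45 ≡ 1 mod 4, sign kept]
  = -(1|11)    [45 ≡ 1 mod 11]
  = -1    [(1|11) = 1]

-1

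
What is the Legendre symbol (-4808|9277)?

Reduce the numerator: -4808 ≡ 4469 (mod 9277), so (-4808|9277) = (4469|9277).
4469 ≡ 1 (mod 4), so quadratic reciprocity gives (4469|9277) = (9277|4469). Reduce: 9277 ≡ 339 (mod 4469). Now have (339|4469).
4469 ≡ 1 (mod 4), so quadratic reciprocity gives (339|4469) = (4469|339). Reduce: 4469 ≡ 62 (mod 339). Now have (62|339).
Factor out 2: 62 = 2·31. Since 339 ≡ 3 (mod 8), (2|339) = -1. Now have -(31|339).
Both 31 ≡ 3 and 339 ≡ 3 (mod 4), so reciprocity gives (31|339) = -(339|31). Reduce: 339 ≡ 29 (mod 31). Now have (29|31).
29 ≡ 1 (mod 4), so quadratic reciprocity gives (29|31) = (31|29). Reduce: 31 ≡ 2 (mod 29). Now have (2|29).
Factor out 2: 2 = 2. Since 29 ≡ 5 (mod 8), (2|29) = -1. Now have -(1|29).
(1|29) = 1. Collecting the sign factors: -1.

-1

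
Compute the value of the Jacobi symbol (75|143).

(75|143)
  = -(143|75)    [QR: both ≡ 3 mod 4, sign flips]
  = -(68|75)    [143 ≡ 68 mod 75]
  = -(17|75)    [75 ≡ 3 mod 8 ⇒ (2|75)^2 = +1]
  = -(75|17)    [QR: 17 ≡ 1 mod 4, sign kept]
  = -(7|17)    [75 ≡ 7 mod 17]
  = -(17|7)    [QR: 17 ≡ 1 mod 4, sign kept]
  = -(3|7)    [17 ≡ 3 mod 7]
  = (7|3)    [QR: both ≡ 3 mod 4, sign flips]
  = (1|3)    [7 ≡ 1 mod 3]
  = 1    [(1|3) = 1]

1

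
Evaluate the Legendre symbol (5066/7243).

(5066/7243)
  = -(2533/7243)    [7243 ≡ 3 mod 8 ⇒ (2/7243) = -1]
  = -(7243/2533)    [QR: 2533 ≡ 1 mod 4, sign kept]
  = -(2177/2533)    [7243 ≡ 2177 mod 2533]
  = -(2533/2177)    [QR: 2177 ≡ 1 mod 4, sign kept]
  = -(356/2177)    [2533 ≡ 356 mod 2177]
  = -(89/2177)    [2177 ≡ 1 mod 8 ⇒ (2/2177)^2 = +1]
  = -(2177/89)    [QR: 89 ≡ 1 mod 4, sign kept]
  = -(41/89)    [2177 ≡ 41 mod 89]
  = -(89/41)    [QR: 41 ≡ 1 mod 4, sign kept]
  = -(7/41)    [89 ≡ 7 mod 41]
  = -(41/7)    [QR: 41 ≡ 1 mod 4, sign kept]
  = -(6/7)    [41 ≡ 6 mod 7]
  = -(3/7)    [7 ≡ 7 mod 8 ⇒ (2/7) = +1]
  = (7/3)    [QR: both ≡ 3 mod 4, sign flips]
  = (1/3)    [7 ≡ 1 mod 3]
  = 1    [(1/3) = 1]

1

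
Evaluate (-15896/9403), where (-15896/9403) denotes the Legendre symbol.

-1

(-15896/9403)
  = (2910/9403)    [-15896 ≡ 2910 mod 9403]
  = -(1455/9403)    [9403 ≡ 3 mod 8 ⇒ (2/9403) = -1]
  = (9403/1455)    [QR: both ≡ 3 mod 4, sign flips]
  = (673/1455)    [9403 ≡ 673 mod 1455]
  = (1455/673)    [QR: 673 ≡ 1 mod 4, sign kept]
  = (109/673)    [1455 ≡ 109 mod 673]
  = (673/109)    [QR: 109 ≡ 1 mod 4, sign kept]
  = (19/109)    [673 ≡ 19 mod 109]
  = (109/19)    [QR: 109 ≡ 1 mod 4, sign kept]
  = (14/19)    [109 ≡ 14 mod 19]
  = -(7/19)    [19 ≡ 3 mod 8 ⇒ (2/19) = -1]
  = (19/7)    [QR: both ≡ 3 mod 4, sign flips]
  = (5/7)    [19 ≡ 5 mod 7]
  = (7/5)    [QR: 5 ≡ 1 mod 4, sign kept]
  = (2/5)    [7 ≡ 2 mod 5]
  = -(1/5)    [5 ≡ 5 mod 8 ⇒ (2/5) = -1]
  = -1    [(1/5) = 1]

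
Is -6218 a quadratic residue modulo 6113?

yes

(-6218/6113)
  = (6008/6113)    [-6218 ≡ 6008 mod 6113]
  = (751/6113)    [6113 ≡ 1 mod 8 ⇒ (2/6113)^3 = +1]
  = (6113/751)    [QR: 6113 ≡ 1 mod 4, sign kept]
  = (105/751)    [6113 ≡ 105 mod 751]
  = (751/105)    [QR: 105 ≡ 1 mod 4, sign kept]
  = (16/105)    [751 ≡ 16 mod 105]
  = (1/105)    [105 ≡ 1 mod 8 ⇒ (2/105)^4 = +1]
  = 1    [(1/105) = 1]
The Legendre symbol is 1, so x^2 ≡ -6218 (mod 6113) has solution.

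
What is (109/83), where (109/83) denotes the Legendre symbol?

Reduce the numerator: 109 ≡ 26 (mod 83), so (109/83) = (26/83).
Factor out 2: 26 = 2·13. Since 83 ≡ 3 (mod 8), (2/83) = -1. Now have -(13/83).
13 ≡ 1 (mod 4), so quadratic reciprocity gives (13/83) = (83/13). Reduce: 83 ≡ 5 (mod 13). Now have -(5/13).
5 ≡ 1 (mod 4), so quadratic reciprocity gives (5/13) = (13/5). Reduce: 13 ≡ 3 (mod 5). Now have -(3/5).
5 ≡ 1 (mod 4), so quadratic reciprocity gives (3/5) = (5/3). Reduce: 5 ≡ 2 (mod 3). Now have -(2/3).
Factor out 2: 2 = 2. Since 3 ≡ 3 (mod 8), (2/3) = -1. Now have (1/3).
(1/3) = 1. Collecting the sign factors: 1.

1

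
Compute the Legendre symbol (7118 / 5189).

1

Reduce the numerator: 7118 ≡ 1929 (mod 5189), so (7118 / 5189) = (1929 / 5189).
1929 ≡ 1 (mod 4), so quadratic reciprocity gives (1929 / 5189) = (5189 / 1929). Reduce: 5189 ≡ 1331 (mod 1929). Now have (1331 / 1929).
1929 ≡ 1 (mod 4), so quadratic reciprocity gives (1331 / 1929) = (1929 / 1331). Reduce: 1929 ≡ 598 (mod 1331). Now have (598 / 1331).
Factor out 2: 598 = 2·299. Since 1331 ≡ 3 (mod 8), (2 / 1331) = -1. Now have -(299 / 1331).
Both 299 ≡ 3 and 1331 ≡ 3 (mod 4), so reciprocity gives (299 / 1331) = -(1331 / 299). Reduce: 1331 ≡ 135 (mod 299). Now have (135 / 299).
Both 135 ≡ 3 and 299 ≡ 3 (mod 4), so reciprocity gives (135 / 299) = -(299 / 135). Reduce: 299 ≡ 29 (mod 135). Now have -(29 / 135).
29 ≡ 1 (mod 4), so quadratic reciprocity gives (29 / 135) = (135 / 29). Reduce: 135 ≡ 19 (mod 29). Now have -(19 / 29).
29 ≡ 1 (mod 4), so quadratic reciprocity gives (19 / 29) = (29 / 19). Reduce: 29 ≡ 10 (mod 19). Now have -(10 / 19).
Factor out 2: 10 = 2·5. Since 19 ≡ 3 (mod 8), (2 / 19) = -1. Now have (5 / 19).
5 ≡ 1 (mod 4), so quadratic reciprocity gives (5 / 19) = (19 / 5). Reduce: 19 ≡ 4 (mod 5). Now have (4 / 5).
Factor out 2: 4 = 2^2. Since 5 ≡ 5 (mod 8), (2 / 5) = -1, and (2 / 5)^2 = +1. Now have (1 / 5).
(1 / 5) = 1. Collecting the sign factors: 1.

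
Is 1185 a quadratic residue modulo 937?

(1185/937)
  = (248/937)    [1185 ≡ 248 mod 937]
  = (31/937)    [937 ≡ 1 mod 8 ⇒ (2/937)^3 = +1]
  = (937/31)    [QR: 937 ≡ 1 mod 4, sign kept]
  = (7/31)    [937 ≡ 7 mod 31]
  = -(31/7)    [QR: both ≡ 3 mod 4, sign flips]
  = -(3/7)    [31 ≡ 3 mod 7]
  = (7/3)    [QR: both ≡ 3 mod 4, sign flips]
  = (1/3)    [7 ≡ 1 mod 3]
  = 1    [(1/3) = 1]
The Legendre symbol is 1, so x^2 ≡ 1185 (mod 937) has solution.

yes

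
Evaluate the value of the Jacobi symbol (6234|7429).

1

Factor out 2: 6234 = 2·3117. Since 7429 ≡ 5 (mod 8), (2|7429) = -1. Now have -(3117|7429).
3117 ≡ 1 (mod 4), so quadratic reciprocity gives (3117|7429) = (7429|3117). Reduce: 7429 ≡ 1195 (mod 3117). Now have -(1195|3117).
3117 ≡ 1 (mod 4), so quadratic reciprocity gives (1195|3117) = (3117|1195). Reduce: 3117 ≡ 727 (mod 1195). Now have -(727|1195).
Both 727 ≡ 3 and 1195 ≡ 3 (mod 4), so reciprocity gives (727|1195) = -(1195|727). Reduce: 1195 ≡ 468 (mod 727). Now have (468|727).
Factor out 2: 468 = 2^2·117. Since 727 ≡ 7 (mod 8), (2|727) = +1, and (2|727)^2 = +1. Now have (117|727).
117 ≡ 1 (mod 4), so quadratic reciprocity gives (117|727) = (727|117). Reduce: 727 ≡ 25 (mod 117). Now have (25|117).
25 ≡ 1 (mod 4), so quadratic reciprocity gives (25|117) = (117|25). Reduce: 117 ≡ 17 (mod 25). Now have (17|25).
17 ≡ 1 (mod 4), so quadratic reciprocity gives (17|25) = (25|17). Reduce: 25 ≡ 8 (mod 17). Now have (8|17).
Factor out 2: 8 = 2^3. Since 17 ≡ 1 (mod 8), (2|17) = +1, and (2|17)^3 = +1. Now have (1|17).
(1|17) = 1. Collecting the sign factors: 1.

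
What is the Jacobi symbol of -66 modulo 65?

(-66 / 65)
  = (66 / 65)    [65 ≡ 1 mod 4 ⇒ (-1 / 65) = +1]
  = (1 / 65)    [66 ≡ 1 mod 65]
  = 1    [(1 / 65) = 1]

1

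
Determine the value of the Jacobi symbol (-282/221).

(-282/221)
  = (160/221)    [-282 ≡ 160 mod 221]
  = -(5/221)    [221 ≡ 5 mod 8 ⇒ (2/221)^5 = -1]
  = -(221/5)    [QR: 5 ≡ 1 mod 4, sign kept]
  = -(1/5)    [221 ≡ 1 mod 5]
  = -1    [(1/5) = 1]

-1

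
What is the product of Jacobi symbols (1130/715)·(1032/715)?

0

By multiplicativity, (1130·1032/715) = (1130/715)·(1032/715).
First factor (1130/715):
(1130/715)
  = (415/715)    [1130 ≡ 415 mod 715]
  = -(715/415)    [QR: both ≡ 3 mod 4, sign flips]
  = -(300/415)    [715 ≡ 300 mod 415]
  = -(75/415)    [415 ≡ 7 mod 8 ⇒ (2/415)^2 = +1]
  = (415/75)    [QR: both ≡ 3 mod 4, sign flips]
  = (40/75)    [415 ≡ 40 mod 75]
  = -(5/75)    [75 ≡ 3 mod 8 ⇒ (2/75)^3 = -1]
  = -(75/5)    [QR: 5 ≡ 1 mod 4, sign kept]
  = -(0/5)    [75 ≡ 0 mod 5]
  = 0    [numerator 0, gcd > 1]
Second factor (1032/715):
(1032/715)
  = (317/715)    [1032 ≡ 317 mod 715]
  = (715/317)    [QR: 317 ≡ 1 mod 4, sign kept]
  = (81/317)    [715 ≡ 81 mod 317]
  = (317/81)    [QR: 81 ≡ 1 mod 4, sign kept]
  = (74/81)    [317 ≡ 74 mod 81]
  = (37/81)    [81 ≡ 1 mod 8 ⇒ (2/81) = +1]
  = (81/37)    [QR: 37 ≡ 1 mod 4, sign kept]
  = (7/37)    [81 ≡ 7 mod 37]
  = (37/7)    [QR: 37 ≡ 1 mod 4, sign kept]
  = (2/7)    [37 ≡ 2 mod 7]
  = (1/7)    [7 ≡ 7 mod 8 ⇒ (2/7) = +1]
  = 1    [(1/7) = 1]
Product: (0)·(1) = 0.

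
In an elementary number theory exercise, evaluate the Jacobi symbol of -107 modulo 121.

(-107/121)
  = (107/121)    [121 ≡ 1 mod 4 ⇒ (-1/121) = +1]
  = (121/107)    [QR: 121 ≡ 1 mod 4, sign kept]
  = (14/107)    [121 ≡ 14 mod 107]
  = -(7/107)    [107 ≡ 3 mod 8 ⇒ (2/107) = -1]
  = (107/7)    [QR: both ≡ 3 mod 4, sign flips]
  = (2/7)    [107 ≡ 2 mod 7]
  = (1/7)    [7 ≡ 7 mod 8 ⇒ (2/7) = +1]
  = 1    [(1/7) = 1]

1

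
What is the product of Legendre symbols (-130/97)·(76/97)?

By multiplicativity, (-130·76/97) = (-130/97)·(76/97).
First factor (-130/97):
Pull out -1: (-130/97) = (-1/97)·(130/97). Since 97 ≡ 1 (mod 4), (-1/97) = +1. Now have (130/97).
Reduce the numerator: 130 ≡ 33 (mod 97), so (130/97) = (33/97).
33 ≡ 1 (mod 4), so quadratic reciprocity gives (33/97) = (97/33). Reduce: 97 ≡ 31 (mod 33). Now have (31/33).
33 ≡ 1 (mod 4), so quadratic reciprocity gives (31/33) = (33/31). Reduce: 33 ≡ 2 (mod 31). Now have (2/31).
Factor out 2: 2 = 2. Since 31 ≡ 7 (mod 8), (2/31) = +1. Now have (1/31).
(1/31) = 1. Collecting the sign factors: 1.
Second factor (76/97):
Factor out 2: 76 = 2^2·19. Since 97 ≡ 1 (mod 8), (2/97) = +1, and (2/97)^2 = +1. Now have (19/97).
97 ≡ 1 (mod 4), so quadratic reciprocity gives (19/97) = (97/19). Reduce: 97 ≡ 2 (mod 19). Now have (2/19).
Factor out 2: 2 = 2. Since 19 ≡ 3 (mod 8), (2/19) = -1. Now have -(1/19).
(1/19) = 1. Collecting the sign factors: -1.
Product: (1)·(-1) = -1.

-1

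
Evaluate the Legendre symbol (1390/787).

1

Reduce the numerator: 1390 ≡ 603 (mod 787), so (1390/787) = (603/787).
Both 603 ≡ 3 and 787 ≡ 3 (mod 4), so reciprocity gives (603/787) = -(787/603). Reduce: 787 ≡ 184 (mod 603). Now have -(184/603).
Factor out 2: 184 = 2^3·23. Since 603 ≡ 3 (mod 8), (2/603) = -1, and (2/603)^3 = -1. Now have (23/603).
Both 23 ≡ 3 and 603 ≡ 3 (mod 4), so reciprocity gives (23/603) = -(603/23). Reduce: 603 ≡ 5 (mod 23). Now have -(5/23).
5 ≡ 1 (mod 4), so quadratic reciprocity gives (5/23) = (23/5). Reduce: 23 ≡ 3 (mod 5). Now have -(3/5).
5 ≡ 1 (mod 4), so quadratic reciprocity gives (3/5) = (5/3). Reduce: 5 ≡ 2 (mod 3). Now have -(2/3).
Factor out 2: 2 = 2. Since 3 ≡ 3 (mod 8), (2/3) = -1. Now have (1/3).
(1/3) = 1. Collecting the sign factors: 1.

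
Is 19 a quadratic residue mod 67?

Both 19 ≡ 3 and 67 ≡ 3 (mod 4), so reciprocity gives (19|67) = -(67|19). Reduce: 67 ≡ 10 (mod 19). Now have -(10|19).
Factor out 2: 10 = 2·5. Since 19 ≡ 3 (mod 8), (2|19) = -1. Now have (5|19).
5 ≡ 1 (mod 4), so quadratic reciprocity gives (5|19) = (19|5). Reduce: 19 ≡ 4 (mod 5). Now have (4|5).
Factor out 2: 4 = 2^2. Since 5 ≡ 5 (mod 8), (2|5) = -1, and (2|5)^2 = +1. Now have (1|5).
(1|5) = 1. Collecting the sign factors: 1.
The Legendre symbol is 1, so x^2 ≡ 19 (mod 67) has solution.

yes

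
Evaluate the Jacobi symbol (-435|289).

1

Pull out -1: (-435|289) = (-1|289)·(435|289). Since 289 ≡ 1 (mod 4), (-1|289) = +1. Now have (435|289).
Reduce the numerator: 435 ≡ 146 (mod 289), so (435|289) = (146|289).
Factor out 2: 146 = 2·73. Since 289 ≡ 1 (mod 8), (2|289) = +1. Now have (73|289).
73 ≡ 1 (mod 4), so quadratic reciprocity gives (73|289) = (289|73). Reduce: 289 ≡ 70 (mod 73). Now have (70|73).
Factor out 2: 70 = 2·35. Since 73 ≡ 1 (mod 8), (2|73) = +1. Now have (35|73).
73 ≡ 1 (mod 4), so quadratic reciprocity gives (35|73) = (73|35). Reduce: 73 ≡ 3 (mod 35). Now have (3|35).
Both 3 ≡ 3 and 35 ≡ 3 (mod 4), so reciprocity gives (3|35) = -(35|3). Reduce: 35 ≡ 2 (mod 3). Now have -(2|3).
Factor out 2: 2 = 2. Since 3 ≡ 3 (mod 8), (2|3) = -1. Now have (1|3).
(1|3) = 1. Collecting the sign factors: 1.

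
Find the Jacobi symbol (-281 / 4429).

Reduce the numerator: -281 ≡ 4148 (mod 4429), so (-281 / 4429) = (4148 / 4429).
Factor out 2: 4148 = 2^2·1037. Since 4429 ≡ 5 (mod 8), (2 / 4429) = -1, and (2 / 4429)^2 = +1. Now have (1037 / 4429).
1037 ≡ 1 (mod 4), so quadratic reciprocity gives (1037 / 4429) = (4429 / 1037). Reduce: 4429 ≡ 281 (mod 1037). Now have (281 / 1037).
281 ≡ 1 (mod 4), so quadratic reciprocity gives (281 / 1037) = (1037 / 281). Reduce: 1037 ≡ 194 (mod 281). Now have (194 / 281).
Factor out 2: 194 = 2·97. Since 281 ≡ 1 (mod 8), (2 / 281) = +1. Now have (97 / 281).
97 ≡ 1 (mod 4), so quadratic reciprocity gives (97 / 281) = (281 / 97). Reduce: 281 ≡ 87 (mod 97). Now have (87 / 97).
97 ≡ 1 (mod 4), so quadratic reciprocity gives (87 / 97) = (97 / 87). Reduce: 97 ≡ 10 (mod 87). Now have (10 / 87).
Factor out 2: 10 = 2·5. Since 87 ≡ 7 (mod 8), (2 / 87) = +1. Now have (5 / 87).
5 ≡ 1 (mod 4), so quadratic reciprocity gives (5 / 87) = (87 / 5). Reduce: 87 ≡ 2 (mod 5). Now have (2 / 5).
Factor out 2: 2 = 2. Since 5 ≡ 5 (mod 8), (2 / 5) = -1. Now have -(1 / 5).
(1 / 5) = 1. Collecting the sign factors: -1.

-1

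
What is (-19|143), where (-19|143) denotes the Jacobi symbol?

-1

Reduce the numerator: -19 ≡ 124 (mod 143), so (-19|143) = (124|143).
Factor out 2: 124 = 2^2·31. Since 143 ≡ 7 (mod 8), (2|143) = +1, and (2|143)^2 = +1. Now have (31|143).
Both 31 ≡ 3 and 143 ≡ 3 (mod 4), so reciprocity gives (31|143) = -(143|31). Reduce: 143 ≡ 19 (mod 31). Now have -(19|31).
Both 19 ≡ 3 and 31 ≡ 3 (mod 4), so reciprocity gives (19|31) = -(31|19). Reduce: 31 ≡ 12 (mod 19). Now have (12|19).
Factor out 2: 12 = 2^2·3. Since 19 ≡ 3 (mod 8), (2|19) = -1, and (2|19)^2 = +1. Now have (3|19).
Both 3 ≡ 3 and 19 ≡ 3 (mod 4), so reciprocity gives (3|19) = -(19|3). Reduce: 19 ≡ 1 (mod 3). Now have -(1|3).
(1|3) = 1. Collecting the sign factors: -1.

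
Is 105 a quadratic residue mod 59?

(105/59)
  = (46/59)    [105 ≡ 46 mod 59]
  = -(23/59)    [59 ≡ 3 mod 8 ⇒ (2/59) = -1]
  = (59/23)    [QR: both ≡ 3 mod 4, sign flips]
  = (13/23)    [59 ≡ 13 mod 23]
  = (23/13)    [QR: 13 ≡ 1 mod 4, sign kept]
  = (10/13)    [23 ≡ 10 mod 13]
  = -(5/13)    [13 ≡ 5 mod 8 ⇒ (2/13) = -1]
  = -(13/5)    [QR: 5 ≡ 1 mod 4, sign kept]
  = -(3/5)    [13 ≡ 3 mod 5]
  = -(5/3)    [QR: 5 ≡ 1 mod 4, sign kept]
  = -(2/3)    [5 ≡ 2 mod 3]
  = (1/3)    [3 ≡ 3 mod 8 ⇒ (2/3) = -1]
  = 1    [(1/3) = 1]
The Legendre symbol is 1, so x^2 ≡ 105 (mod 59) has solution.

yes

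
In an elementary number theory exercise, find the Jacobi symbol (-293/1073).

Pull out -1: (-293/1073) = (-1/1073)·(293/1073). Since 1073 ≡ 1 (mod 4), (-1/1073) = +1. Now have (293/1073).
293 ≡ 1 (mod 4), so quadratic reciprocity gives (293/1073) = (1073/293). Reduce: 1073 ≡ 194 (mod 293). Now have (194/293).
Factor out 2: 194 = 2·97. Since 293 ≡ 5 (mod 8), (2/293) = -1. Now have -(97/293).
97 ≡ 1 (mod 4), so quadratic reciprocity gives (97/293) = (293/97). Reduce: 293 ≡ 2 (mod 97). Now have -(2/97).
Factor out 2: 2 = 2. Since 97 ≡ 1 (mod 8), (2/97) = +1. Now have -(1/97).
(1/97) = 1. Collecting the sign factors: -1.

-1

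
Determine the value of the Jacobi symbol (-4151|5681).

(-4151|5681)
  = (1530|5681)    [-4151 ≡ 1530 mod 5681]
  = (765|5681)    [5681 ≡ 1 mod 8 ⇒ (2|5681) = +1]
  = (5681|765)    [QR: 765 ≡ 1 mod 4, sign kept]
  = (326|765)    [5681 ≡ 326 mod 765]
  = -(163|765)    [765 ≡ 5 mod 8 ⇒ (2|765) = -1]
  = -(765|163)    [QR: 765 ≡ 1 mod 4, sign kept]
  = -(113|163)    [765 ≡ 113 mod 163]
  = -(163|113)    [QR: 113 ≡ 1 mod 4, sign kept]
  = -(50|113)    [163 ≡ 50 mod 113]
  = -(25|113)    [113 ≡ 1 mod 8 ⇒ (2|113) = +1]
  = -(113|25)    [QR: 25 ≡ 1 mod 4, sign kept]
  = -(13|25)    [113 ≡ 13 mod 25]
  = -(25|13)    [QR: 13 ≡ 1 mod 4, sign kept]
  = -(12|13)    [25 ≡ 12 mod 13]
  = -(3|13)    [13 ≡ 5 mod 8 ⇒ (2|13)^2 = +1]
  = -(13|3)    [QR: 13 ≡ 1 mod 4, sign kept]
  = -(1|3)    [13 ≡ 1 mod 3]
  = -1    [(1|3) = 1]

-1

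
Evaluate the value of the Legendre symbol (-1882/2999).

1

(-1882/2999)
  = (1117/2999)    [-1882 ≡ 1117 mod 2999]
  = (2999/1117)    [QR: 1117 ≡ 1 mod 4, sign kept]
  = (765/1117)    [2999 ≡ 765 mod 1117]
  = (1117/765)    [QR: 765 ≡ 1 mod 4, sign kept]
  = (352/765)    [1117 ≡ 352 mod 765]
  = -(11/765)    [765 ≡ 5 mod 8 ⇒ (2/765)^5 = -1]
  = -(765/11)    [QR: 765 ≡ 1 mod 4, sign kept]
  = -(6/11)    [765 ≡ 6 mod 11]
  = (3/11)    [11 ≡ 3 mod 8 ⇒ (2/11) = -1]
  = -(11/3)    [QR: both ≡ 3 mod 4, sign flips]
  = -(2/3)    [11 ≡ 2 mod 3]
  = (1/3)    [3 ≡ 3 mod 8 ⇒ (2/3) = -1]
  = 1    [(1/3) = 1]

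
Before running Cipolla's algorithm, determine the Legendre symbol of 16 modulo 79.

1

Factor out 2: 16 = 2^4. Since 79 ≡ 7 (mod 8), (2|79) = +1, and (2|79)^4 = +1. Now have (1|79).
(1|79) = 1. Collecting the sign factors: 1.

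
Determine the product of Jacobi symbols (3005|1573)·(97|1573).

1

By multiplicativity, (3005·97|1573) = (3005|1573)·(97|1573).
First factor (3005|1573):
(3005|1573)
  = (1432|1573)    [3005 ≡ 1432 mod 1573]
  = -(179|1573)    [1573 ≡ 5 mod 8 ⇒ (2|1573)^3 = -1]
  = -(1573|179)    [QR: 1573 ≡ 1 mod 4, sign kept]
  = -(141|179)    [1573 ≡ 141 mod 179]
  = -(179|141)    [QR: 141 ≡ 1 mod 4, sign kept]
  = -(38|141)    [179 ≡ 38 mod 141]
  = (19|141)    [141 ≡ 5 mod 8 ⇒ (2|141) = -1]
  = (141|19)    [QR: 141 ≡ 1 mod 4, sign kept]
  = (8|19)    [141 ≡ 8 mod 19]
  = -(1|19)    [19 ≡ 3 mod 8 ⇒ (2|19)^3 = -1]
  = -1    [(1|19) = 1]
Second factor (97|1573):
(97|1573)
  = (1573|97)    [QR: 97 ≡ 1 mod 4, sign kept]
  = (21|97)    [1573 ≡ 21 mod 97]
  = (97|21)    [QR: 21 ≡ 1 mod 4, sign kept]
  = (13|21)    [97 ≡ 13 mod 21]
  = (21|13)    [QR: 13 ≡ 1 mod 4, sign kept]
  = (8|13)    [21 ≡ 8 mod 13]
  = -(1|13)    [13 ≡ 5 mod 8 ⇒ (2|13)^3 = -1]
  = -1    [(1|13) = 1]
Product: (-1)·(-1) = 1.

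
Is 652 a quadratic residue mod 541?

(652/541)
  = (111/541)    [652 ≡ 111 mod 541]
  = (541/111)    [QR: 541 ≡ 1 mod 4, sign kept]
  = (97/111)    [541 ≡ 97 mod 111]
  = (111/97)    [QR: 97 ≡ 1 mod 4, sign kept]
  = (14/97)    [111 ≡ 14 mod 97]
  = (7/97)    [97 ≡ 1 mod 8 ⇒ (2/97) = +1]
  = (97/7)    [QR: 97 ≡ 1 mod 4, sign kept]
  = (6/7)    [97 ≡ 6 mod 7]
  = (3/7)    [7 ≡ 7 mod 8 ⇒ (2/7) = +1]
  = -(7/3)    [QR: both ≡ 3 mod 4, sign flips]
  = -(1/3)    [7 ≡ 1 mod 3]
  = -1    [(1/3) = 1]
The Legendre symbol is -1, so x^2 ≡ 652 (mod 541) has no solution.

no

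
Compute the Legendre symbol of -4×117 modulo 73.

-1

By multiplicativity, (-4·117|73) = (-4|73)·(117|73).
First factor (-4|73):
Reduce the numerator: -4 ≡ 69 (mod 73), so (-4|73) = (69|73).
69 ≡ 1 (mod 4), so quadratic reciprocity gives (69|73) = (73|69). Reduce: 73 ≡ 4 (mod 69). Now have (4|69).
Factor out 2: 4 = 2^2. Since 69 ≡ 5 (mod 8), (2|69) = -1, and (2|69)^2 = +1. Now have (1|69).
(1|69) = 1. Collecting the sign factors: 1.
Second factor (117|73):
Reduce the numerator: 117 ≡ 44 (mod 73), so (117|73) = (44|73).
Factor out 2: 44 = 2^2·11. Since 73 ≡ 1 (mod 8), (2|73) = +1, and (2|73)^2 = +1. Now have (11|73).
73 ≡ 1 (mod 4), so quadratic reciprocity gives (11|73) = (73|11). Reduce: 73 ≡ 7 (mod 11). Now have (7|11).
Both 7 ≡ 3 and 11 ≡ 3 (mod 4), so reciprocity gives (7|11) = -(11|7). Reduce: 11 ≡ 4 (mod 7). Now have -(4|7).
Factor out 2: 4 = 2^2. Since 7 ≡ 7 (mod 8), (2|7) = +1, and (2|7)^2 = +1. Now have -(1|7).
(1|7) = 1. Collecting the sign factors: -1.
Product: (1)·(-1) = -1.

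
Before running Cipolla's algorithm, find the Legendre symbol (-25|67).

Reduce the numerator: -25 ≡ 42 (mod 67), so (-25|67) = (42|67).
Factor out 2: 42 = 2·21. Since 67 ≡ 3 (mod 8), (2|67) = -1. Now have -(21|67).
21 ≡ 1 (mod 4), so quadratic reciprocity gives (21|67) = (67|21). Reduce: 67 ≡ 4 (mod 21). Now have -(4|21).
Factor out 2: 4 = 2^2. Since 21 ≡ 5 (mod 8), (2|21) = -1, and (2|21)^2 = +1. Now have -(1|21).
(1|21) = 1. Collecting the sign factors: -1.

-1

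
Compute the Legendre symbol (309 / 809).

(309 / 809)
  = (809 / 309)    [QR: 309 ≡ 1 mod 4, sign kept]
  = (191 / 309)    [809 ≡ 191 mod 309]
  = (309 / 191)    [QR: 309 ≡ 1 mod 4, sign kept]
  = (118 / 191)    [309 ≡ 118 mod 191]
  = (59 / 191)    [191 ≡ 7 mod 8 ⇒ (2 / 191) = +1]
  = -(191 / 59)    [QR: both ≡ 3 mod 4, sign flips]
  = -(14 / 59)    [191 ≡ 14 mod 59]
  = (7 / 59)    [59 ≡ 3 mod 8 ⇒ (2 / 59) = -1]
  = -(59 / 7)    [QR: both ≡ 3 mod 4, sign flips]
  = -(3 / 7)    [59 ≡ 3 mod 7]
  = (7 / 3)    [QR: both ≡ 3 mod 4, sign flips]
  = (1 / 3)    [7 ≡ 1 mod 3]
  = 1    [(1 / 3) = 1]

1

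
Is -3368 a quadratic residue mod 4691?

(-3368|4691)
  = (1323|4691)    [-3368 ≡ 1323 mod 4691]
  = -(4691|1323)    [QR: both ≡ 3 mod 4, sign flips]
  = -(722|1323)    [4691 ≡ 722 mod 1323]
  = (361|1323)    [1323 ≡ 3 mod 8 ⇒ (2|1323) = -1]
  = (1323|361)    [QR: 361 ≡ 1 mod 4, sign kept]
  = (240|361)    [1323 ≡ 240 mod 361]
  = (15|361)    [361 ≡ 1 mod 8 ⇒ (2|361)^4 = +1]
  = (361|15)    [QR: 361 ≡ 1 mod 4, sign kept]
  = (1|15)    [361 ≡ 1 mod 15]
  = 1    [(1|15) = 1]
The Legendre symbol is 1, so x^2 ≡ -3368 (mod 4691) has solution.

yes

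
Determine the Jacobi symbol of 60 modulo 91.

(60 / 91)
  = (15 / 91)    [91 ≡ 3 mod 8 ⇒ (2 / 91)^2 = +1]
  = -(91 / 15)    [QR: both ≡ 3 mod 4, sign flips]
  = -(1 / 15)    [91 ≡ 1 mod 15]
  = -1    [(1 / 15) = 1]

-1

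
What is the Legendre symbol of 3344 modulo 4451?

(3344|4451)
  = (209|4451)    [4451 ≡ 3 mod 8 ⇒ (2|4451)^4 = +1]
  = (4451|209)    [QR: 209 ≡ 1 mod 4, sign kept]
  = (62|209)    [4451 ≡ 62 mod 209]
  = (31|209)    [209 ≡ 1 mod 8 ⇒ (2|209) = +1]
  = (209|31)    [QR: 209 ≡ 1 mod 4, sign kept]
  = (23|31)    [209 ≡ 23 mod 31]
  = -(31|23)    [QR: both ≡ 3 mod 4, sign flips]
  = -(8|23)    [31 ≡ 8 mod 23]
  = -(1|23)    [23 ≡ 7 mod 8 ⇒ (2|23)^3 = +1]
  = -1    [(1|23) = 1]

-1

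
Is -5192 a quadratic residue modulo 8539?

no

(-5192/8539)
  = (3347/8539)    [-5192 ≡ 3347 mod 8539]
  = -(8539/3347)    [QR: both ≡ 3 mod 4, sign flips]
  = -(1845/3347)    [8539 ≡ 1845 mod 3347]
  = -(3347/1845)    [QR: 1845 ≡ 1 mod 4, sign kept]
  = -(1502/1845)    [3347 ≡ 1502 mod 1845]
  = (751/1845)    [1845 ≡ 5 mod 8 ⇒ (2/1845) = -1]
  = (1845/751)    [QR: 1845 ≡ 1 mod 4, sign kept]
  = (343/751)    [1845 ≡ 343 mod 751]
  = -(751/343)    [QR: both ≡ 3 mod 4, sign flips]
  = -(65/343)    [751 ≡ 65 mod 343]
  = -(343/65)    [QR: 65 ≡ 1 mod 4, sign kept]
  = -(18/65)    [343 ≡ 18 mod 65]
  = -(9/65)    [65 ≡ 1 mod 8 ⇒ (2/65) = +1]
  = -(65/9)    [QR: 9 ≡ 1 mod 4, sign kept]
  = -(2/9)    [65 ≡ 2 mod 9]
  = -(1/9)    [9 ≡ 1 mod 8 ⇒ (2/9) = +1]
  = -1    [(1/9) = 1]
(-5192/8539) = -1, and 8539 is prime, so -5192 is not a quadratic residue mod 8539.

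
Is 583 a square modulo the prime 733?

733 ≡ 1 (mod 4), so quadratic reciprocity gives (583|733) = (733|583). Reduce: 733 ≡ 150 (mod 583). Now have (150|583).
Factor out 2: 150 = 2·75. Since 583 ≡ 7 (mod 8), (2|583) = +1. Now have (75|583).
Both 75 ≡ 3 and 583 ≡ 3 (mod 4), so reciprocity gives (75|583) = -(583|75). Reduce: 583 ≡ 58 (mod 75). Now have -(58|75).
Factor out 2: 58 = 2·29. Since 75 ≡ 3 (mod 8), (2|75) = -1. Now have (29|75).
29 ≡ 1 (mod 4), so quadratic reciprocity gives (29|75) = (75|29). Reduce: 75 ≡ 17 (mod 29). Now have (17|29).
17 ≡ 1 (mod 4), so quadratic reciprocity gives (17|29) = (29|17). Reduce: 29 ≡ 12 (mod 17). Now have (12|17).
Factor out 2: 12 = 2^2·3. Since 17 ≡ 1 (mod 8), (2|17) = +1, and (2|17)^2 = +1. Now have (3|17).
17 ≡ 1 (mod 4), so quadratic reciprocity gives (3|17) = (17|3). Reduce: 17 ≡ 2 (mod 3). Now have (2|3).
Factor out 2: 2 = 2. Since 3 ≡ 3 (mod 8), (2|3) = -1. Now have -(1|3).
(1|3) = 1. Collecting the sign factors: -1.
(583|733) = -1, and 733 is prime, so 583 is not a quadratic residue mod 733.

no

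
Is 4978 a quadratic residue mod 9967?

Factor out 2: 4978 = 2·2489. Since 9967 ≡ 7 (mod 8), (2|9967) = +1. Now have (2489|9967).
2489 ≡ 1 (mod 4), so quadratic reciprocity gives (2489|9967) = (9967|2489). Reduce: 9967 ≡ 11 (mod 2489). Now have (11|2489).
2489 ≡ 1 (mod 4), so quadratic reciprocity gives (11|2489) = (2489|11). Reduce: 2489 ≡ 3 (mod 11). Now have (3|11).
Both 3 ≡ 3 and 11 ≡ 3 (mod 4), so reciprocity gives (3|11) = -(11|3). Reduce: 11 ≡ 2 (mod 3). Now have -(2|3).
Factor out 2: 2 = 2. Since 3 ≡ 3 (mod 8), (2|3) = -1. Now have (1|3).
(1|3) = 1. Collecting the sign factors: 1.
(4978|9967) = 1, and 9967 is prime, so 4978 is a quadratic residue mod 9967.

yes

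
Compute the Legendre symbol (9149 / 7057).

1

Reduce the numerator: 9149 ≡ 2092 (mod 7057), so (9149 / 7057) = (2092 / 7057).
Factor out 2: 2092 = 2^2·523. Since 7057 ≡ 1 (mod 8), (2 / 7057) = +1, and (2 / 7057)^2 = +1. Now have (523 / 7057).
7057 ≡ 1 (mod 4), so quadratic reciprocity gives (523 / 7057) = (7057 / 523). Reduce: 7057 ≡ 258 (mod 523). Now have (258 / 523).
Factor out 2: 258 = 2·129. Since 523 ≡ 3 (mod 8), (2 / 523) = -1. Now have -(129 / 523).
129 ≡ 1 (mod 4), so quadratic reciprocity gives (129 / 523) = (523 / 129). Reduce: 523 ≡ 7 (mod 129). Now have -(7 / 129).
129 ≡ 1 (mod 4), so quadratic reciprocity gives (7 / 129) = (129 / 7). Reduce: 129 ≡ 3 (mod 7). Now have -(3 / 7).
Both 3 ≡ 3 and 7 ≡ 3 (mod 4), so reciprocity gives (3 / 7) = -(7 / 3). Reduce: 7 ≡ 1 (mod 3). Now have (1 / 3).
(1 / 3) = 1. Collecting the sign factors: 1.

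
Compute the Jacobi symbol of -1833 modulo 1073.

(-1833 / 1073)
  = (313 / 1073)    [-1833 ≡ 313 mod 1073]
  = (1073 / 313)    [QR: 313 ≡ 1 mod 4, sign kept]
  = (134 / 313)    [1073 ≡ 134 mod 313]
  = (67 / 313)    [313 ≡ 1 mod 8 ⇒ (2 / 313) = +1]
  = (313 / 67)    [QR: 313 ≡ 1 mod 4, sign kept]
  = (45 / 67)    [313 ≡ 45 mod 67]
  = (67 / 45)    [QR: 45 ≡ 1 mod 4, sign kept]
  = (22 / 45)    [67 ≡ 22 mod 45]
  = -(11 / 45)    [45 ≡ 5 mod 8 ⇒ (2 / 45) = -1]
  = -(45 / 11)    [QR: 45 ≡ 1 mod 4, sign kept]
  = -(1 / 11)    [45 ≡ 1 mod 11]
  = -1    [(1 / 11) = 1]

-1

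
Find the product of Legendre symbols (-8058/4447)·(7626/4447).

By multiplicativity, (-8058·7626/4447) = (-8058/4447)·(7626/4447).
First factor (-8058/4447):
Reduce the numerator: -8058 ≡ 836 (mod 4447), so (-8058/4447) = (836/4447).
Factor out 2: 836 = 2^2·209. Since 4447 ≡ 7 (mod 8), (2/4447) = +1, and (2/4447)^2 = +1. Now have (209/4447).
209 ≡ 1 (mod 4), so quadratic reciprocity gives (209/4447) = (4447/209). Reduce: 4447 ≡ 58 (mod 209). Now have (58/209).
Factor out 2: 58 = 2·29. Since 209 ≡ 1 (mod 8), (2/209) = +1. Now have (29/209).
29 ≡ 1 (mod 4), so quadratic reciprocity gives (29/209) = (209/29). Reduce: 209 ≡ 6 (mod 29). Now have (6/29).
Factor out 2: 6 = 2·3. Since 29 ≡ 5 (mod 8), (2/29) = -1. Now have -(3/29).
29 ≡ 1 (mod 4), so quadratic reciprocity gives (3/29) = (29/3). Reduce: 29 ≡ 2 (mod 3). Now have -(2/3).
Factor out 2: 2 = 2. Since 3 ≡ 3 (mod 8), (2/3) = -1. Now have (1/3).
(1/3) = 1. Collecting the sign factors: 1.
Second factor (7626/4447):
Reduce the numerator: 7626 ≡ 3179 (mod 4447), so (7626/4447) = (3179/4447).
Both 3179 ≡ 3 and 4447 ≡ 3 (mod 4), so reciprocity gives (3179/4447) = -(4447/3179). Reduce: 4447 ≡ 1268 (mod 3179). Now have -(1268/3179).
Factor out 2: 1268 = 2^2·317. Since 3179 ≡ 3 (mod 8), (2/3179) = -1, and (2/3179)^2 = +1. Now have -(317/3179).
317 ≡ 1 (mod 4), so quadratic reciprocity gives (317/3179) = (3179/317). Reduce: 3179 ≡ 9 (mod 317). Now have -(9/317).
9 ≡ 1 (mod 4), so quadratic reciprocity gives (9/317) = (317/9). Reduce: 317 ≡ 2 (mod 9). Now have -(2/9).
Factor out 2: 2 = 2. Since 9 ≡ 1 (mod 8), (2/9) = +1. Now have -(1/9).
(1/9) = 1. Collecting the sign factors: -1.
Product: (1)·(-1) = -1.

-1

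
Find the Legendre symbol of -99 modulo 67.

1

Pull out -1: (-99 / 67) = (-1 / 67)·(99 / 67). Since 67 ≡ 3 (mod 4), (-1 / 67) = -1. Now have -(99 / 67).
Reduce the numerator: 99 ≡ 32 (mod 67), so (99 / 67) = (32 / 67).
Factor out 2: 32 = 2^5. Since 67 ≡ 3 (mod 8), (2 / 67) = -1, and (2 / 67)^5 = -1. Now have (1 / 67).
(1 / 67) = 1. Collecting the sign factors: 1.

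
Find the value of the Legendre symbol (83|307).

1

Both 83 ≡ 3 and 307 ≡ 3 (mod 4), so reciprocity gives (83|307) = -(307|83). Reduce: 307 ≡ 58 (mod 83). Now have -(58|83).
Factor out 2: 58 = 2·29. Since 83 ≡ 3 (mod 8), (2|83) = -1. Now have (29|83).
29 ≡ 1 (mod 4), so quadratic reciprocity gives (29|83) = (83|29). Reduce: 83 ≡ 25 (mod 29). Now have (25|29).
25 ≡ 1 (mod 4), so quadratic reciprocity gives (25|29) = (29|25). Reduce: 29 ≡ 4 (mod 25). Now have (4|25).
Factor out 2: 4 = 2^2. Since 25 ≡ 1 (mod 8), (2|25) = +1, and (2|25)^2 = +1. Now have (1|25).
(1|25) = 1. Collecting the sign factors: 1.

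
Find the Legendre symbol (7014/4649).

1

(7014/4649)
  = (2365/4649)    [7014 ≡ 2365 mod 4649]
  = (4649/2365)    [QR: 2365 ≡ 1 mod 4, sign kept]
  = (2284/2365)    [4649 ≡ 2284 mod 2365]
  = (571/2365)    [2365 ≡ 5 mod 8 ⇒ (2/2365)^2 = +1]
  = (2365/571)    [QR: 2365 ≡ 1 mod 4, sign kept]
  = (81/571)    [2365 ≡ 81 mod 571]
  = (571/81)    [QR: 81 ≡ 1 mod 4, sign kept]
  = (4/81)    [571 ≡ 4 mod 81]
  = (1/81)    [81 ≡ 1 mod 8 ⇒ (2/81)^2 = +1]
  = 1    [(1/81) = 1]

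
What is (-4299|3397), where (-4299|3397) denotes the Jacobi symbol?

1

Pull out -1: (-4299|3397) = (-1|3397)·(4299|3397). Since 3397 ≡ 1 (mod 4), (-1|3397) = +1. Now have (4299|3397).
Reduce the numerator: 4299 ≡ 902 (mod 3397), so (4299|3397) = (902|3397).
Factor out 2: 902 = 2·451. Since 3397 ≡ 5 (mod 8), (2|3397) = -1. Now have -(451|3397).
3397 ≡ 1 (mod 4), so quadratic reciprocity gives (451|3397) = (3397|451). Reduce: 3397 ≡ 240 (mod 451). Now have -(240|451).
Factor out 2: 240 = 2^4·15. Since 451 ≡ 3 (mod 8), (2|451) = -1, and (2|451)^4 = +1. Now have -(15|451).
Both 15 ≡ 3 and 451 ≡ 3 (mod 4), so reciprocity gives (15|451) = -(451|15). Reduce: 451 ≡ 1 (mod 15). Now have (1|15).
(1|15) = 1. Collecting the sign factors: 1.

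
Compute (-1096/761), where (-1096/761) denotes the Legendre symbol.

(-1096/761)
  = (1096/761)    [761 ≡ 1 mod 4 ⇒ (-1/761) = +1]
  = (335/761)    [1096 ≡ 335 mod 761]
  = (761/335)    [QR: 761 ≡ 1 mod 4, sign kept]
  = (91/335)    [761 ≡ 91 mod 335]
  = -(335/91)    [QR: both ≡ 3 mod 4, sign flips]
  = -(62/91)    [335 ≡ 62 mod 91]
  = (31/91)    [91 ≡ 3 mod 8 ⇒ (2/91) = -1]
  = -(91/31)    [QR: both ≡ 3 mod 4, sign flips]
  = -(29/31)    [91 ≡ 29 mod 31]
  = -(31/29)    [QR: 29 ≡ 1 mod 4, sign kept]
  = -(2/29)    [31 ≡ 2 mod 29]
  = (1/29)    [29 ≡ 5 mod 8 ⇒ (2/29) = -1]
  = 1    [(1/29) = 1]

1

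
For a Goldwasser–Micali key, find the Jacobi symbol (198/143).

0

Reduce the numerator: 198 ≡ 55 (mod 143), so (198/143) = (55/143).
Both 55 ≡ 3 and 143 ≡ 3 (mod 4), so reciprocity gives (55/143) = -(143/55). Reduce: 143 ≡ 33 (mod 55). Now have -(33/55).
33 ≡ 1 (mod 4), so quadratic reciprocity gives (33/55) = (55/33). Reduce: 55 ≡ 22 (mod 33). Now have -(22/33).
Factor out 2: 22 = 2·11. Since 33 ≡ 1 (mod 8), (2/33) = +1. Now have -(11/33).
33 ≡ 1 (mod 4), so quadratic reciprocity gives (11/33) = (33/11). Reduce: 33 ≡ 0 (mod 11). Now have -(0/11).
The numerator is now 0 with denominator 11 > 1: the symbol is 0.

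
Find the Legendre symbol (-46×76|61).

1

By multiplicativity, (-46·76|61) = (-46|61)·(76|61).
First factor (-46|61):
Pull out -1: (-46|61) = (-1|61)·(46|61). Since 61 ≡ 1 (mod 4), (-1|61) = +1. Now have (46|61).
Factor out 2: 46 = 2·23. Since 61 ≡ 5 (mod 8), (2|61) = -1. Now have -(23|61).
61 ≡ 1 (mod 4), so quadratic reciprocity gives (23|61) = (61|23). Reduce: 61 ≡ 15 (mod 23). Now have -(15|23).
Both 15 ≡ 3 and 23 ≡ 3 (mod 4), so reciprocity gives (15|23) = -(23|15). Reduce: 23 ≡ 8 (mod 15). Now have (8|15).
Factor out 2: 8 = 2^3. Since 15 ≡ 7 (mod 8), (2|15) = +1, and (2|15)^3 = +1. Now have (1|15).
(1|15) = 1. Collecting the sign factors: 1.
Second factor (76|61):
Reduce the numerator: 76 ≡ 15 (mod 61), so (76|61) = (15|61).
61 ≡ 1 (mod 4), so quadratic reciprocity gives (15|61) = (61|15). Reduce: 61 ≡ 1 (mod 15). Now have (1|15).
(1|15) = 1. Collecting the sign factors: 1.
Product: (1)·(1) = 1.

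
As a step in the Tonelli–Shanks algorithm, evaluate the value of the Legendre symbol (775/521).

(775/521)
  = (254/521)    [775 ≡ 254 mod 521]
  = (127/521)    [521 ≡ 1 mod 8 ⇒ (2/521) = +1]
  = (521/127)    [QR: 521 ≡ 1 mod 4, sign kept]
  = (13/127)    [521 ≡ 13 mod 127]
  = (127/13)    [QR: 13 ≡ 1 mod 4, sign kept]
  = (10/13)    [127 ≡ 10 mod 13]
  = -(5/13)    [13 ≡ 5 mod 8 ⇒ (2/13) = -1]
  = -(13/5)    [QR: 5 ≡ 1 mod 4, sign kept]
  = -(3/5)    [13 ≡ 3 mod 5]
  = -(5/3)    [QR: 5 ≡ 1 mod 4, sign kept]
  = -(2/3)    [5 ≡ 2 mod 3]
  = (1/3)    [3 ≡ 3 mod 8 ⇒ (2/3) = -1]
  = 1    [(1/3) = 1]

1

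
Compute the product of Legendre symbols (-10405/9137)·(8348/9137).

-1

By multiplicativity, (-10405·8348/9137) = (-10405/9137)·(8348/9137).
First factor (-10405/9137):
(-10405/9137)
  = (10405/9137)    [9137 ≡ 1 mod 4 ⇒ (-1/9137) = +1]
  = (1268/9137)    [10405 ≡ 1268 mod 9137]
  = (317/9137)    [9137 ≡ 1 mod 8 ⇒ (2/9137)^2 = +1]
  = (9137/317)    [QR: 317 ≡ 1 mod 4, sign kept]
  = (261/317)    [9137 ≡ 261 mod 317]
  = (317/261)    [QR: 261 ≡ 1 mod 4, sign kept]
  = (56/261)    [317 ≡ 56 mod 261]
  = -(7/261)    [261 ≡ 5 mod 8 ⇒ (2/261)^3 = -1]
  = -(261/7)    [QR: 261 ≡ 1 mod 4, sign kept]
  = -(2/7)    [261 ≡ 2 mod 7]
  = -(1/7)    [7 ≡ 7 mod 8 ⇒ (2/7) = +1]
  = -1    [(1/7) = 1]
Second factor (8348/9137):
(8348/9137)
  = (2087/9137)    [9137 ≡ 1 mod 8 ⇒ (2/9137)^2 = +1]
  = (9137/2087)    [QR: 9137 ≡ 1 mod 4, sign kept]
  = (789/2087)    [9137 ≡ 789 mod 2087]
  = (2087/789)    [QR: 789 ≡ 1 mod 4, sign kept]
  = (509/789)    [2087 ≡ 509 mod 789]
  = (789/509)    [QR: 509 ≡ 1 mod 4, sign kept]
  = (280/509)    [789 ≡ 280 mod 509]
  = -(35/509)    [509 ≡ 5 mod 8 ⇒ (2/509)^3 = -1]
  = -(509/35)    [QR: 509 ≡ 1 mod 4, sign kept]
  = -(19/35)    [509 ≡ 19 mod 35]
  = (35/19)    [QR: both ≡ 3 mod 4, sign flips]
  = (16/19)    [35 ≡ 16 mod 19]
  = (1/19)    [19 ≡ 3 mod 8 ⇒ (2/19)^4 = +1]
  = 1    [(1/19) = 1]
Product: (-1)·(1) = -1.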